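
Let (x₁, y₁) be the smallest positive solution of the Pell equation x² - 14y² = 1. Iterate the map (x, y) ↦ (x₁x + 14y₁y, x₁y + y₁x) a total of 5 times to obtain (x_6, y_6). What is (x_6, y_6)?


Step 1: Find the fundamental solution (x₁, y₁) of x² - 14y² = 1.
  Expand √14 as a continued fraction. a₀ = ⌊√14⌋ = 3; iterate m_{k+1} = d_k·a_k − m_k, d_{k+1} = (14 − m_{k+1}²)/d_k, a_{k+1} = ⌊(a₀ + m_{k+1})/d_{k+1}⌋ (starting m₀ = 0, d₀ = 1), with convergents p_k = a_k·p_{k-1} + p_{k-2}, q_k = a_k·q_{k-1} + q_{k-2} (p₋₁ = 1, q₋₁ = 0):
  k = 0: a₀ = 3; p₀/q₀ = 3/1; p₀² − 14·q₀² = 9 − 14 = -5.
  k = 1: m = 3, d = 5, a = ⌊(3 + 3)/5⌋ = 1; p/q = (1·3 + 1)/(1·1 + 0) = 4/1; p² − 14·q² = 16 − 14 = 2.
  k = 2: m = 2, d = 2, a = ⌊(3 + 2)/2⌋ = 2; p/q = (2·4 + 3)/(2·1 + 1) = 11/3; p² − 14·q² = 121 − 126 = -5.
  k = 3: m = 2, d = 5, a = ⌊(3 + 2)/5⌋ = 1; p/q = (1·11 + 4)/(1·3 + 1) = 15/4; p² − 14·q² = 225 − 224 = 1.
  The first convergent with p² − 14·q² = 1 gives the fundamental solution (x₁, y₁) = (15, 4).
Step 2: Apply the recurrence (x_{n+1}, y_{n+1}) = (x₁x_n + 14y₁y_n, x₁y_n + y₁x_n) repeatedly.
  From (x_1, y_1) = (15, 4): x_2 = 15·15 + 14·4·4 = 449; y_2 = 15·4 + 4·15 = 120.
  From (x_2, y_2) = (449, 120): x_3 = 15·449 + 14·4·120 = 13455; y_3 = 15·120 + 4·449 = 3596.
  From (x_3, y_3) = (13455, 3596): x_4 = 15·13455 + 14·4·3596 = 403201; y_4 = 15·3596 + 4·13455 = 107760.
  From (x_4, y_4) = (403201, 107760): x_5 = 15·403201 + 14·4·107760 = 12082575; y_5 = 15·107760 + 4·403201 = 3229204.
  From (x_5, y_5) = (12082575, 3229204): x_6 = 15·12082575 + 14·4·3229204 = 362074049; y_6 = 15·3229204 + 4·12082575 = 96768360.
Step 3: Verify x_6² - 14·y_6² = 131097616959254401 - 131097616959254400 = 1 (should be 1). ✓

(x_1, y_1) = (15, 4); (x_6, y_6) = (362074049, 96768360).


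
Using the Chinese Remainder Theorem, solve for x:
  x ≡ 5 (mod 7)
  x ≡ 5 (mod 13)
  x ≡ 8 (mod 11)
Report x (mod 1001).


Moduli 7, 13, 11 are pairwise coprime; by CRT there is a unique solution modulo M = 7 · 13 · 11 = 1001.
Solve pairwise, accumulating the modulus:
  Start with x ≡ 5 (mod 7).
  Combine with x ≡ 5 (mod 13): since gcd(7, 13) = 1, we get a unique residue mod 91.
    Write x = 5 + 7·t and substitute into x ≡ 5 (mod 13): 7·t ≡ 5 − 5 = 0 (mod 13).
    The inverse of 7 mod 13 is 2 (since 7·2 = 14 = 1·13 + 1), so t ≡ 2·0 = 0 ≡ 0 (mod 13).
    Then x = 5 + 7·0 = 5, valid modulo lcm(7, 13) = 91: x ≡ 5 (mod 91).
  Combine with x ≡ 8 (mod 11): since gcd(91, 11) = 1, we get a unique residue mod 1001.
    Write x = 5 + 91·t and substitute into x ≡ 8 (mod 11): 91·t ≡ 8 − 5 = 3 (mod 11).
    Reduce coefficients mod 11: 3·t ≡ 3 (mod 11).
    The inverse of 3 mod 11 is 4 (since 3·4 = 12 = 1·11 + 1), so t ≡ 4·3 = 12 ≡ 1 (mod 11).
    Then x = 5 + 91·1 = 96, valid modulo lcm(91, 11) = 1001: x ≡ 96 (mod 1001).
Verify: 96 mod 7 = 5 ✓, 96 mod 13 = 5 ✓, 96 mod 11 = 8 ✓.

x ≡ 96 (mod 1001).


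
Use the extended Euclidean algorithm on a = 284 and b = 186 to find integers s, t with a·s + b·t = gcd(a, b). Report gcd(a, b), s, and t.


Euclidean algorithm on (284, 186) — divide until remainder is 0:
  284 = 1 · 186 + 98
  186 = 1 · 98 + 88
  98 = 1 · 88 + 10
  88 = 8 · 10 + 8
  10 = 1 · 8 + 2
  8 = 4 · 2 + 0
gcd(284, 186) = 2.
Track Bezout coefficients alongside the remainders: start with r₀ = 284 = a·1 + b·0 (s = 1, t = 0) and r₁ = 186 = a·0 + b·1 (s = 0, t = 1); each new remainder r_{k+1} = r_{k-1} − q_k·r_k inherits s_{k+1} = s_{k-1} − q_k·s_k, t_{k+1} = t_{k-1} − q_k·t_k, so r_k = a·s_k + b·t_k at every step:
  q = 1: r = 98, s = 1 − 1·0 = 1, t = 0 − 1·1 = -1  (check: 284·1 + 186·(-1) = 98)
  q = 1: r = 88, s = 0 − 1·1 = -1, t = 1 − 1·(-1) = 2  (check: 284·(-1) + 186·2 = 88)
  q = 1: r = 10, s = 1 − 1·(-1) = 2, t = -1 − 1·2 = -3  (check: 284·2 + 186·(-3) = 10)
  q = 8: r = 8, s = -1 − 8·2 = -17, t = 2 − 8·(-3) = 26  (check: 284·(-17) + 186·26 = 8)
  q = 1: r = 2, s = 2 − 1·(-17) = 19, t = -3 − 1·26 = -29  (check: 284·19 + 186·(-29) = 2)
The row with r = 2 (the gcd) gives the Bezout coefficients s = 19, t = -29.
Result: 284 · (19) + 186 · (-29) = 2.

gcd(284, 186) = 2; s = 19, t = -29 (check: 284·19 + 186·(-29) = 2).


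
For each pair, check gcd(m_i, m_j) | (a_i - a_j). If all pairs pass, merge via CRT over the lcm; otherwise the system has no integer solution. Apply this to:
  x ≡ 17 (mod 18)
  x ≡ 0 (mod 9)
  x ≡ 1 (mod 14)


Moduli 18, 9, 14 are not pairwise coprime, so CRT works modulo lcm(m_i) when all pairwise compatibility conditions hold.
Pairwise compatibility: gcd(m_i, m_j) must divide a_i - a_j for every pair.
Merge one congruence at a time:
  Start: x ≡ 17 (mod 18).
  Combine with x ≡ 0 (mod 9): gcd(18, 9) = 9, and 0 - 17 = -17 is NOT divisible by 9.
    ⇒ system is inconsistent (no integer solution).

No solution (the system is inconsistent).


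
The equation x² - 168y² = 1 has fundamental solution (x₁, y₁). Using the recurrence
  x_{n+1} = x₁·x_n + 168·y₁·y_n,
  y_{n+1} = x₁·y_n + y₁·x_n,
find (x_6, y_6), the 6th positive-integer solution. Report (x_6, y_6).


Step 1: Find the fundamental solution (x₁, y₁) of x² - 168y² = 1.
  Expand √168 as a continued fraction. a₀ = ⌊√168⌋ = 12; iterate m_{k+1} = d_k·a_k − m_k, d_{k+1} = (168 − m_{k+1}²)/d_k, a_{k+1} = ⌊(a₀ + m_{k+1})/d_{k+1}⌋ (starting m₀ = 0, d₀ = 1), with convergents p_k = a_k·p_{k-1} + p_{k-2}, q_k = a_k·q_{k-1} + q_{k-2} (p₋₁ = 1, q₋₁ = 0):
  k = 0: a₀ = 12; p₀/q₀ = 12/1; p₀² − 168·q₀² = 144 − 168 = -24.
  k = 1: m = 12, d = 24, a = ⌊(12 + 12)/24⌋ = 1; p/q = (1·12 + 1)/(1·1 + 0) = 13/1; p² − 168·q² = 169 − 168 = 1.
  The first convergent with p² − 168·q² = 1 gives the fundamental solution (x₁, y₁) = (13, 1).
Step 2: Apply the recurrence (x_{n+1}, y_{n+1}) = (x₁x_n + 168y₁y_n, x₁y_n + y₁x_n) repeatedly.
  From (x_1, y_1) = (13, 1): x_2 = 13·13 + 168·1·1 = 337; y_2 = 13·1 + 1·13 = 26.
  From (x_2, y_2) = (337, 26): x_3 = 13·337 + 168·1·26 = 8749; y_3 = 13·26 + 1·337 = 675.
  From (x_3, y_3) = (8749, 675): x_4 = 13·8749 + 168·1·675 = 227137; y_4 = 13·675 + 1·8749 = 17524.
  From (x_4, y_4) = (227137, 17524): x_5 = 13·227137 + 168·1·17524 = 5896813; y_5 = 13·17524 + 1·227137 = 454949.
  From (x_5, y_5) = (5896813, 454949): x_6 = 13·5896813 + 168·1·454949 = 153090001; y_6 = 13·454949 + 1·5896813 = 11811150.
Step 3: Verify x_6² - 168·y_6² = 23436548406180001 - 23436548406180000 = 1 (should be 1). ✓

(x_1, y_1) = (13, 1); (x_6, y_6) = (153090001, 11811150).


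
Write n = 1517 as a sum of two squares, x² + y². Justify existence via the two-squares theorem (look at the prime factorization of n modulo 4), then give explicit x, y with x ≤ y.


Step 1: Factor n = 1517 = 37 · 41.
Step 2: Check the mod-4 condition on each prime factor: 37 ≡ 1 (mod 4), exponent 1; 41 ≡ 1 (mod 4), exponent 1.
All primes ≡ 3 (mod 4) appear to even exponent (or don't appear), so by the two-squares theorem n IS expressible as a sum of two squares.
Step 3: Build a representation. Here n = 37 · 41 is a product of primes ≡ 1 (mod 4). Each prime p ≡ 1 (mod 4) is itself a sum of two squares; find a² by testing p − a² for a perfect square:
  37: 37 − 1² = 36 = 6² ⇒ 37 = 1² + 6².
  41: 41 − 1² = 40, 41 − 2² = 37, 41 − 3² = 32, 41 − 4² = 25 = 5² ⇒ 41 = 4² + 5².
  Combine using the Brahmagupta–Fibonacci identity (a² + b²)(c² + d²) = (ac − bd)² + (ad + bc)² = (ac + bd)² + (ad − bc)²:
  37 · 41 = 1517: from (1² + 6²)(4² + 5²), take (1·4 − 6·5, 1·5 + 6·4) = (4 − 30, 5 + 24) = (-26, 29); dropping signs (only squares matter) gives (26, 29); check 26² + 29² = 676 + 841 = 1517 ✓.
Step 4: Order so x ≤ y and verify: 26² + 29² = 676 + 841 = 1517 = n. ✓

n = 1517 = 26² + 29² (one valid representation with x ≤ y).


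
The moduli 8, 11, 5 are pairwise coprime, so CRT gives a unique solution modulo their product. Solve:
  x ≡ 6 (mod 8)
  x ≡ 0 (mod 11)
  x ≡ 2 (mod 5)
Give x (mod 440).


Moduli 8, 11, 5 are pairwise coprime; by CRT there is a unique solution modulo M = 8 · 11 · 5 = 440.
Solve pairwise, accumulating the modulus:
  Start with x ≡ 6 (mod 8).
  Combine with x ≡ 0 (mod 11): since gcd(8, 11) = 1, we get a unique residue mod 88.
    Write x = 6 + 8·t and substitute into x ≡ 0 (mod 11): 8·t ≡ 0 − 6 = -6 (mod 11).
    Reduce coefficients mod 11: 8·t ≡ 5 (mod 11).
    The inverse of 8 mod 11 is 7 (since 8·7 = 56 = 5·11 + 1), so t ≡ 7·5 = 35 ≡ 2 (mod 11).
    Then x = 6 + 8·2 = 22, valid modulo lcm(8, 11) = 88: x ≡ 22 (mod 88).
  Combine with x ≡ 2 (mod 5): since gcd(88, 5) = 1, we get a unique residue mod 440.
    Write x = 22 + 88·t and substitute into x ≡ 2 (mod 5): 88·t ≡ 2 − 22 = -20 (mod 5).
    Reduce coefficients mod 5: 3·t ≡ 0 (mod 5).
    The inverse of 3 mod 5 is 2 (since 3·2 = 6 = 1·5 + 1), so t ≡ 2·0 = 0 ≡ 0 (mod 5).
    Then x = 22 + 88·0 = 22, valid modulo lcm(88, 5) = 440: x ≡ 22 (mod 440).
Verify: 22 mod 8 = 6 ✓, 22 mod 11 = 0 ✓, 22 mod 5 = 2 ✓.

x ≡ 22 (mod 440).


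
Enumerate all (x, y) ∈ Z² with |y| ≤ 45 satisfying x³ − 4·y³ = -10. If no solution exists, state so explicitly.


The equation is x³ - 4y³ = -10. For fixed y, x³ = 4·y³ − 10, so a solution requires the RHS to be a perfect cube.
Strategy: iterate y from -45 to 45, compute RHS = 4·y³ − 10, and check whether it is a (positive or negative) perfect cube.
Check small values of y:
  y = 0: RHS = -10 is not a perfect cube.
  y = 1: RHS = -6 is not a perfect cube.
  y = -1: RHS = -14 is not a perfect cube.
  y = 2: RHS = 22 is not a perfect cube.
  y = -2: RHS = -42 is not a perfect cube.
  y = 3: RHS = 98 is not a perfect cube.
  y = -3: RHS = -118 is not a perfect cube.
Continuing the search up to |y| = 45 finds no solutions either.
No (x, y) in the scanned range satisfies the equation.

No integer solutions with |y| ≤ 45.


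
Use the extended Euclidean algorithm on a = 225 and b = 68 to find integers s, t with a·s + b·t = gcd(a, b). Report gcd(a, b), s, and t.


Euclidean algorithm on (225, 68) — divide until remainder is 0:
  225 = 3 · 68 + 21
  68 = 3 · 21 + 5
  21 = 4 · 5 + 1
  5 = 5 · 1 + 0
gcd(225, 68) = 1.
Track Bezout coefficients alongside the remainders: start with r₀ = 225 = a·1 + b·0 (s = 1, t = 0) and r₁ = 68 = a·0 + b·1 (s = 0, t = 1); each new remainder r_{k+1} = r_{k-1} − q_k·r_k inherits s_{k+1} = s_{k-1} − q_k·s_k, t_{k+1} = t_{k-1} − q_k·t_k, so r_k = a·s_k + b·t_k at every step:
  q = 3: r = 21, s = 1 − 3·0 = 1, t = 0 − 3·1 = -3  (check: 225·1 + 68·(-3) = 21)
  q = 3: r = 5, s = 0 − 3·1 = -3, t = 1 − 3·(-3) = 10  (check: 225·(-3) + 68·10 = 5)
  q = 4: r = 1, s = 1 − 4·(-3) = 13, t = -3 − 4·10 = -43  (check: 225·13 + 68·(-43) = 1)
The row with r = 1 (the gcd) gives the Bezout coefficients s = 13, t = -43.
Result: 225 · (13) + 68 · (-43) = 1.

gcd(225, 68) = 1; s = 13, t = -43 (check: 225·13 + 68·(-43) = 1).


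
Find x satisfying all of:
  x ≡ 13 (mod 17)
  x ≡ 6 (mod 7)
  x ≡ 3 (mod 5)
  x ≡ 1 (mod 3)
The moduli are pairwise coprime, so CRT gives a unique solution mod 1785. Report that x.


Product of moduli M = 17 · 7 · 5 · 3 = 1785.
Merge one congruence at a time:
  Start: x ≡ 13 (mod 17).
  Combine with x ≡ 6 (mod 7); new modulus lcm = 119.
    Write x = 13 + 17·t and substitute into x ≡ 6 (mod 7): 17·t ≡ 6 − 13 = -7 (mod 7).
    Reduce coefficients mod 7: 3·t ≡ 0 (mod 7).
    The inverse of 3 mod 7 is 5 (since 3·5 = 15 = 2·7 + 1), so t ≡ 5·0 = 0 ≡ 0 (mod 7).
    Then x = 13 + 17·0 = 13, valid modulo lcm(17, 7) = 119: x ≡ 13 (mod 119).
  Combine with x ≡ 3 (mod 5); new modulus lcm = 595.
    Write x = 13 + 119·t and substitute into x ≡ 3 (mod 5): 119·t ≡ 3 − 13 = -10 (mod 5).
    Reduce coefficients mod 5: 4·t ≡ 0 (mod 5).
    The inverse of 4 mod 5 is 4 (since 4·4 = 16 = 3·5 + 1), so t ≡ 4·0 = 0 ≡ 0 (mod 5).
    Then x = 13 + 119·0 = 13, valid modulo lcm(119, 5) = 595: x ≡ 13 (mod 595).
  Combine with x ≡ 1 (mod 3); new modulus lcm = 1785.
    Write x = 13 + 595·t and substitute into x ≡ 1 (mod 3): 595·t ≡ 1 − 13 = -12 (mod 3).
    Reduce coefficients mod 3: 1·t ≡ 0 (mod 3).
    So t ≡ 0 (mod 3).
    Then x = 13 + 595·0 = 13, valid modulo lcm(595, 3) = 1785: x ≡ 13 (mod 1785).
Verify against each original: 13 mod 17 = 13, 13 mod 7 = 6, 13 mod 5 = 3, 13 mod 3 = 1.

x ≡ 13 (mod 1785).


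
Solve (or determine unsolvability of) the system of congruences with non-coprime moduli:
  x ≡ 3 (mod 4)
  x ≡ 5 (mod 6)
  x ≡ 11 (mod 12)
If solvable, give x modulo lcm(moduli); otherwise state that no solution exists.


Moduli 4, 6, 12 are not pairwise coprime, so CRT works modulo lcm(m_i) when all pairwise compatibility conditions hold.
Pairwise compatibility: gcd(m_i, m_j) must divide a_i - a_j for every pair.
Merge one congruence at a time:
  Start: x ≡ 3 (mod 4).
  Combine with x ≡ 5 (mod 6): gcd(4, 6) = 2; 5 - 3 = 2, which IS divisible by 2, so compatible.
    Write x = 3 + 4·t and substitute into x ≡ 5 (mod 6): 4·t ≡ 5 − 3 = 2 (mod 6).
    Divide the congruence (and modulus) by g = 2: 2·t ≡ 1 (mod 3).
    The inverse of 2 mod 3 is 2 (since 2·2 = 4 = 1·3 + 1), so t ≡ 2·1 = 2 ≡ 2 (mod 3).
    Then x = 3 + 4·2 = 11, valid modulo lcm(4, 6) = 12: x ≡ 11 (mod 12).
  Combine with x ≡ 11 (mod 12): gcd(12, 12) = 12; 11 - 11 = 0, which IS divisible by 12, so compatible.
    Write x = 11 + 12·t and substitute into x ≡ 11 (mod 12): 12·t ≡ 11 − 11 = 0 (mod 12).
    Divide the congruence (and modulus) by g = 12: 1·t ≡ 0 (mod 1).
    Modulo 1 every t works; take t = 0.
    Then x = 11 + 12·0 = 11, valid modulo lcm(12, 12) = 12: x ≡ 11 (mod 12).
Verify: 11 mod 4 = 3, 11 mod 6 = 5, 11 mod 12 = 11.

x ≡ 11 (mod 12).


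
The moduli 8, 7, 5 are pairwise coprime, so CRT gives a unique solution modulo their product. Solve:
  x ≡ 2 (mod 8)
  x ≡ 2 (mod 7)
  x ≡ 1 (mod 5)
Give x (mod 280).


Moduli 8, 7, 5 are pairwise coprime; by CRT there is a unique solution modulo M = 8 · 7 · 5 = 280.
Solve pairwise, accumulating the modulus:
  Start with x ≡ 2 (mod 8).
  Combine with x ≡ 2 (mod 7): since gcd(8, 7) = 1, we get a unique residue mod 56.
    Write x = 2 + 8·t and substitute into x ≡ 2 (mod 7): 8·t ≡ 2 − 2 = 0 (mod 7).
    Reduce coefficients mod 7: 1·t ≡ 0 (mod 7).
    So t ≡ 0 (mod 7).
    Then x = 2 + 8·0 = 2, valid modulo lcm(8, 7) = 56: x ≡ 2 (mod 56).
  Combine with x ≡ 1 (mod 5): since gcd(56, 5) = 1, we get a unique residue mod 280.
    Write x = 2 + 56·t and substitute into x ≡ 1 (mod 5): 56·t ≡ 1 − 2 = -1 (mod 5).
    Reduce coefficients mod 5: 1·t ≡ 4 (mod 5).
    So t ≡ 4 (mod 5).
    Then x = 2 + 56·4 = 226, valid modulo lcm(56, 5) = 280: x ≡ 226 (mod 280).
Verify: 226 mod 8 = 2 ✓, 226 mod 7 = 2 ✓, 226 mod 5 = 1 ✓.

x ≡ 226 (mod 280).


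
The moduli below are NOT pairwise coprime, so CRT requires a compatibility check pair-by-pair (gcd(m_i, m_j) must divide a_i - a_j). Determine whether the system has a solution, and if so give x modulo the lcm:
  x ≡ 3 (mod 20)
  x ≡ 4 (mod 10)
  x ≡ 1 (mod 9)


Moduli 20, 10, 9 are not pairwise coprime, so CRT works modulo lcm(m_i) when all pairwise compatibility conditions hold.
Pairwise compatibility: gcd(m_i, m_j) must divide a_i - a_j for every pair.
Merge one congruence at a time:
  Start: x ≡ 3 (mod 20).
  Combine with x ≡ 4 (mod 10): gcd(20, 10) = 10, and 4 - 3 = 1 is NOT divisible by 10.
    ⇒ system is inconsistent (no integer solution).

No solution (the system is inconsistent).


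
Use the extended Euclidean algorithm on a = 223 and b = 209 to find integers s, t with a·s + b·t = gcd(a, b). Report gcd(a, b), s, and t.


Euclidean algorithm on (223, 209) — divide until remainder is 0:
  223 = 1 · 209 + 14
  209 = 14 · 14 + 13
  14 = 1 · 13 + 1
  13 = 13 · 1 + 0
gcd(223, 209) = 1.
Track Bezout coefficients alongside the remainders: start with r₀ = 223 = a·1 + b·0 (s = 1, t = 0) and r₁ = 209 = a·0 + b·1 (s = 0, t = 1); each new remainder r_{k+1} = r_{k-1} − q_k·r_k inherits s_{k+1} = s_{k-1} − q_k·s_k, t_{k+1} = t_{k-1} − q_k·t_k, so r_k = a·s_k + b·t_k at every step:
  q = 1: r = 14, s = 1 − 1·0 = 1, t = 0 − 1·1 = -1  (check: 223·1 + 209·(-1) = 14)
  q = 14: r = 13, s = 0 − 14·1 = -14, t = 1 − 14·(-1) = 15  (check: 223·(-14) + 209·15 = 13)
  q = 1: r = 1, s = 1 − 1·(-14) = 15, t = -1 − 1·15 = -16  (check: 223·15 + 209·(-16) = 1)
The row with r = 1 (the gcd) gives the Bezout coefficients s = 15, t = -16.
Result: 223 · (15) + 209 · (-16) = 1.

gcd(223, 209) = 1; s = 15, t = -16 (check: 223·15 + 209·(-16) = 1).


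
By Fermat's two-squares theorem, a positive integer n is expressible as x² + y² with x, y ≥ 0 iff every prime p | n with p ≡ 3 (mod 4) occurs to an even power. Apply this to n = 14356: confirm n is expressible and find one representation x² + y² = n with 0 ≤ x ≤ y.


Step 1: Factor n = 14356 = 2^2 · 37 · 97.
Step 2: Check the mod-4 condition on each prime factor: 2 = 2 (special); 37 ≡ 1 (mod 4), exponent 1; 97 ≡ 1 (mod 4), exponent 1.
All primes ≡ 3 (mod 4) appear to even exponent (or don't appear), so by the two-squares theorem n IS expressible as a sum of two squares.
Step 3: Build a representation. Group n = k² · m with k = 2 and m = 37 · 97 = 3589 (a product of primes ≡ 1 (mod 4)); a representation of m scales to one of n via (k·x)² + (k·y)² = k²(x² + y²). Each prime p ≡ 1 (mod 4) is itself a sum of two squares; find a² by testing p − a² for a perfect square:
  37: 37 − 1² = 36 = 6² ⇒ 37 = 1² + 6².
  97: 97 − 1² = 96, 97 − 2² = 93, 97 − 3² = 88, 97 − 4² = 81 = 9² ⇒ 97 = 4² + 9².
  Combine using the Brahmagupta–Fibonacci identity (a² + b²)(c² + d²) = (ac − bd)² + (ad + bc)² = (ac + bd)² + (ad − bc)²:
  37 · 97 = 3589: from (1² + 6²)(4² + 9²), take (1·4 − 6·9, 1·9 + 6·4) = (4 − 54, 9 + 24) = (-50, 33); dropping signs (only squares matter) gives (50, 33); check 50² + 33² = 2500 + 1089 = 3589 ✓.
  Scale by k = 2: (2·50, 2·33) = (100, 66).
Step 4: Order so x ≤ y and verify: 66² + 100² = 4356 + 10000 = 14356 = n. ✓

n = 14356 = 66² + 100² (one valid representation with x ≤ y).


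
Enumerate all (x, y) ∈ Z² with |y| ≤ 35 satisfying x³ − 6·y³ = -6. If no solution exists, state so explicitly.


The equation is x³ - 6y³ = -6. For fixed y, x³ = 6·y³ − 6, so a solution requires the RHS to be a perfect cube.
Strategy: iterate y from -35 to 35, compute RHS = 6·y³ − 6, and check whether it is a (positive or negative) perfect cube.
Check small values of y:
  y = 0: RHS = -6 is not a perfect cube.
  y = 1: RHS = 0 = (0)³ ⇒ x = 0 works.
  y = -1: RHS = -12 is not a perfect cube.
  y = 2: RHS = 42 is not a perfect cube.
  y = -2: RHS = -54 is not a perfect cube.
  y = 3: RHS = 156 is not a perfect cube.
  y = -3: RHS = -168 is not a perfect cube.
Continuing the search up to |y| = 35 finds no further solutions beyond those listed.
Collected solutions: (0, 1).

Solutions (with |y| ≤ 35): (0, 1).


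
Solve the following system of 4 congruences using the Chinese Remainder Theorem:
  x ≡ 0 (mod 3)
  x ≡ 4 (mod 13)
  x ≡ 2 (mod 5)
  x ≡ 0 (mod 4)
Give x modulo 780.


Product of moduli M = 3 · 13 · 5 · 4 = 780.
Merge one congruence at a time:
  Start: x ≡ 0 (mod 3).
  Combine with x ≡ 4 (mod 13); new modulus lcm = 39.
    Write x = 0 + 3·t and substitute into x ≡ 4 (mod 13): 3·t ≡ 4 − 0 = 4 (mod 13).
    The inverse of 3 mod 13 is 9 (since 3·9 = 27 = 2·13 + 1), so t ≡ 9·4 = 36 ≡ 10 (mod 13).
    Then x = 0 + 3·10 = 30, valid modulo lcm(3, 13) = 39: x ≡ 30 (mod 39).
  Combine with x ≡ 2 (mod 5); new modulus lcm = 195.
    Write x = 30 + 39·t and substitute into x ≡ 2 (mod 5): 39·t ≡ 2 − 30 = -28 (mod 5).
    Reduce coefficients mod 5: 4·t ≡ 2 (mod 5).
    The inverse of 4 mod 5 is 4 (since 4·4 = 16 = 3·5 + 1), so t ≡ 4·2 = 8 ≡ 3 (mod 5).
    Then x = 30 + 39·3 = 147, valid modulo lcm(39, 5) = 195: x ≡ 147 (mod 195).
  Combine with x ≡ 0 (mod 4); new modulus lcm = 780.
    Write x = 147 + 195·t and substitute into x ≡ 0 (mod 4): 195·t ≡ 0 − 147 = -147 (mod 4).
    Reduce coefficients mod 4: 3·t ≡ 1 (mod 4).
    The inverse of 3 mod 4 is 3 (since 3·3 = 9 = 2·4 + 1), so t ≡ 3·1 = 3 ≡ 3 (mod 4).
    Then x = 147 + 195·3 = 732, valid modulo lcm(195, 4) = 780: x ≡ 732 (mod 780).
Verify against each original: 732 mod 3 = 0, 732 mod 13 = 4, 732 mod 5 = 2, 732 mod 4 = 0.

x ≡ 732 (mod 780).


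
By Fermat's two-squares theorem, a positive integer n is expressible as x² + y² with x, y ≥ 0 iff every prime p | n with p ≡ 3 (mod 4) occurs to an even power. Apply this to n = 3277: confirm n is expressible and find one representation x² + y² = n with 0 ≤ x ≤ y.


Step 1: Factor n = 3277 = 29 · 113.
Step 2: Check the mod-4 condition on each prime factor: 29 ≡ 1 (mod 4), exponent 1; 113 ≡ 1 (mod 4), exponent 1.
All primes ≡ 3 (mod 4) appear to even exponent (or don't appear), so by the two-squares theorem n IS expressible as a sum of two squares.
Step 3: Build a representation. Here n = 29 · 113 is a product of primes ≡ 1 (mod 4). Each prime p ≡ 1 (mod 4) is itself a sum of two squares; find a² by testing p − a² for a perfect square:
  29: 29 − 1² = 28, 29 − 2² = 25 = 5² ⇒ 29 = 2² + 5².
  113: 113 − 1² = 112, 113 − 2² = 109, 113 − 3² = 104, 113 − 4² = 97, 113 − 5² = 88, 113 − 6² = 77, 113 − 7² = 64 = 8² ⇒ 113 = 7² + 8².
  Combine using the Brahmagupta–Fibonacci identity (a² + b²)(c² + d²) = (ac − bd)² + (ad + bc)² = (ac + bd)² + (ad − bc)²:
  29 · 113 = 3277: from (2² + 5²)(7² + 8²), take (2·7 − 5·8, 2·8 + 5·7) = (14 − 40, 16 + 35) = (-26, 51); dropping signs (only squares matter) gives (26, 51); check 26² + 51² = 676 + 2601 = 3277 ✓.
Step 4: Order so x ≤ y and verify: 26² + 51² = 676 + 2601 = 3277 = n. ✓

n = 3277 = 26² + 51² (one valid representation with x ≤ y).


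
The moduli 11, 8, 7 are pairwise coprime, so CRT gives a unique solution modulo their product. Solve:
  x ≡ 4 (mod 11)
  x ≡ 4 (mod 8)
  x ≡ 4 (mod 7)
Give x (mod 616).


Moduli 11, 8, 7 are pairwise coprime; by CRT there is a unique solution modulo M = 11 · 8 · 7 = 616.
Solve pairwise, accumulating the modulus:
  Start with x ≡ 4 (mod 11).
  Combine with x ≡ 4 (mod 8): since gcd(11, 8) = 1, we get a unique residue mod 88.
    Write x = 4 + 11·t and substitute into x ≡ 4 (mod 8): 11·t ≡ 4 − 4 = 0 (mod 8).
    Reduce coefficients mod 8: 3·t ≡ 0 (mod 8).
    The inverse of 3 mod 8 is 3 (since 3·3 = 9 = 1·8 + 1), so t ≡ 3·0 = 0 ≡ 0 (mod 8).
    Then x = 4 + 11·0 = 4, valid modulo lcm(11, 8) = 88: x ≡ 4 (mod 88).
  Combine with x ≡ 4 (mod 7): since gcd(88, 7) = 1, we get a unique residue mod 616.
    Write x = 4 + 88·t and substitute into x ≡ 4 (mod 7): 88·t ≡ 4 − 4 = 0 (mod 7).
    Reduce coefficients mod 7: 4·t ≡ 0 (mod 7).
    The inverse of 4 mod 7 is 2 (since 4·2 = 8 = 1·7 + 1), so t ≡ 2·0 = 0 ≡ 0 (mod 7).
    Then x = 4 + 88·0 = 4, valid modulo lcm(88, 7) = 616: x ≡ 4 (mod 616).
Verify: 4 mod 11 = 4 ✓, 4 mod 8 = 4 ✓, 4 mod 7 = 4 ✓.

x ≡ 4 (mod 616).


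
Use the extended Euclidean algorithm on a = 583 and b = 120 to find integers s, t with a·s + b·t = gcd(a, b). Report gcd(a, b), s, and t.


Euclidean algorithm on (583, 120) — divide until remainder is 0:
  583 = 4 · 120 + 103
  120 = 1 · 103 + 17
  103 = 6 · 17 + 1
  17 = 17 · 1 + 0
gcd(583, 120) = 1.
Track Bezout coefficients alongside the remainders: start with r₀ = 583 = a·1 + b·0 (s = 1, t = 0) and r₁ = 120 = a·0 + b·1 (s = 0, t = 1); each new remainder r_{k+1} = r_{k-1} − q_k·r_k inherits s_{k+1} = s_{k-1} − q_k·s_k, t_{k+1} = t_{k-1} − q_k·t_k, so r_k = a·s_k + b·t_k at every step:
  q = 4: r = 103, s = 1 − 4·0 = 1, t = 0 − 4·1 = -4  (check: 583·1 + 120·(-4) = 103)
  q = 1: r = 17, s = 0 − 1·1 = -1, t = 1 − 1·(-4) = 5  (check: 583·(-1) + 120·5 = 17)
  q = 6: r = 1, s = 1 − 6·(-1) = 7, t = -4 − 6·5 = -34  (check: 583·7 + 120·(-34) = 1)
The row with r = 1 (the gcd) gives the Bezout coefficients s = 7, t = -34.
Result: 583 · (7) + 120 · (-34) = 1.

gcd(583, 120) = 1; s = 7, t = -34 (check: 583·7 + 120·(-34) = 1).


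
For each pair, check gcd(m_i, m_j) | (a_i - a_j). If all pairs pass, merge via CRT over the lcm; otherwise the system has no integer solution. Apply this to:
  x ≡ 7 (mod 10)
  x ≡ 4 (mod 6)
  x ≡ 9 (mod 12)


Moduli 10, 6, 12 are not pairwise coprime, so CRT works modulo lcm(m_i) when all pairwise compatibility conditions hold.
Pairwise compatibility: gcd(m_i, m_j) must divide a_i - a_j for every pair.
Merge one congruence at a time:
  Start: x ≡ 7 (mod 10).
  Combine with x ≡ 4 (mod 6): gcd(10, 6) = 2, and 4 - 7 = -3 is NOT divisible by 2.
    ⇒ system is inconsistent (no integer solution).

No solution (the system is inconsistent).


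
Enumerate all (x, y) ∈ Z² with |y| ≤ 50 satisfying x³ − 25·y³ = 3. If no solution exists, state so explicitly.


The equation is x³ - 25y³ = 3. For fixed y, x³ = 25·y³ + 3, so a solution requires the RHS to be a perfect cube.
Strategy: iterate y from -50 to 50, compute RHS = 25·y³ + 3, and check whether it is a (positive or negative) perfect cube.
Check small values of y:
  y = 0: RHS = 3 is not a perfect cube.
  y = 1: RHS = 28 is not a perfect cube.
  y = -1: RHS = -22 is not a perfect cube.
  y = 2: RHS = 203 is not a perfect cube.
  y = -2: RHS = -197 is not a perfect cube.
  y = 3: RHS = 678 is not a perfect cube.
  y = -3: RHS = -672 is not a perfect cube.
Continuing the search up to |y| = 50 finds no solutions either.
No (x, y) in the scanned range satisfies the equation.

No integer solutions with |y| ≤ 50.


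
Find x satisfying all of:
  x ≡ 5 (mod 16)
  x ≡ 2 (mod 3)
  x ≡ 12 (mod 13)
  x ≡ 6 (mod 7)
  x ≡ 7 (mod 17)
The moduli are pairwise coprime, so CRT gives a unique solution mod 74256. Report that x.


Product of moduli M = 16 · 3 · 13 · 7 · 17 = 74256.
Merge one congruence at a time:
  Start: x ≡ 5 (mod 16).
  Combine with x ≡ 2 (mod 3); new modulus lcm = 48.
    Write x = 5 + 16·t and substitute into x ≡ 2 (mod 3): 16·t ≡ 2 − 5 = -3 (mod 3).
    Reduce coefficients mod 3: 1·t ≡ 0 (mod 3).
    So t ≡ 0 (mod 3).
    Then x = 5 + 16·0 = 5, valid modulo lcm(16, 3) = 48: x ≡ 5 (mod 48).
  Combine with x ≡ 12 (mod 13); new modulus lcm = 624.
    Write x = 5 + 48·t and substitute into x ≡ 12 (mod 13): 48·t ≡ 12 − 5 = 7 (mod 13).
    Reduce coefficients mod 13: 9·t ≡ 7 (mod 13).
    The inverse of 9 mod 13 is 3 (since 9·3 = 27 = 2·13 + 1), so t ≡ 3·7 = 21 ≡ 8 (mod 13).
    Then x = 5 + 48·8 = 389, valid modulo lcm(48, 13) = 624: x ≡ 389 (mod 624).
  Combine with x ≡ 6 (mod 7); new modulus lcm = 4368.
    Write x = 389 + 624·t and substitute into x ≡ 6 (mod 7): 624·t ≡ 6 − 389 = -383 (mod 7).
    Reduce coefficients mod 7: 1·t ≡ 2 (mod 7).
    So t ≡ 2 (mod 7).
    Then x = 389 + 624·2 = 1637, valid modulo lcm(624, 7) = 4368: x ≡ 1637 (mod 4368).
  Combine with x ≡ 7 (mod 17); new modulus lcm = 74256.
    Write x = 1637 + 4368·t and substitute into x ≡ 7 (mod 17): 4368·t ≡ 7 − 1637 = -1630 (mod 17).
    Reduce coefficients mod 17: 16·t ≡ 2 (mod 17).
    The inverse of 16 mod 17 is 16 (since 16·16 = 256 = 15·17 + 1), so t ≡ 16·2 = 32 ≡ 15 (mod 17).
    Then x = 1637 + 4368·15 = 67157, valid modulo lcm(4368, 17) = 74256: x ≡ 67157 (mod 74256).
Verify against each original: 67157 mod 16 = 5, 67157 mod 3 = 2, 67157 mod 13 = 12, 67157 mod 7 = 6, 67157 mod 17 = 7.

x ≡ 67157 (mod 74256).


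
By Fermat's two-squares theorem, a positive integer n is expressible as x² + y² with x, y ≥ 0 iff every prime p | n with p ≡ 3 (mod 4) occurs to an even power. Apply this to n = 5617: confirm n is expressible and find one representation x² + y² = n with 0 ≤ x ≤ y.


Step 1: Factor n = 5617 = 41 · 137.
Step 2: Check the mod-4 condition on each prime factor: 41 ≡ 1 (mod 4), exponent 1; 137 ≡ 1 (mod 4), exponent 1.
All primes ≡ 3 (mod 4) appear to even exponent (or don't appear), so by the two-squares theorem n IS expressible as a sum of two squares.
Step 3: Build a representation. Here n = 41 · 137 is a product of primes ≡ 1 (mod 4). Each prime p ≡ 1 (mod 4) is itself a sum of two squares; find a² by testing p − a² for a perfect square:
  41: 41 − 1² = 40, 41 − 2² = 37, 41 − 3² = 32, 41 − 4² = 25 = 5² ⇒ 41 = 4² + 5².
  137: 137 − 1² = 136, 137 − 2² = 133, 137 − 3² = 128, 137 − 4² = 121 = 11² ⇒ 137 = 4² + 11².
  Combine using the Brahmagupta–Fibonacci identity (a² + b²)(c² + d²) = (ac − bd)² + (ad + bc)² = (ac + bd)² + (ad − bc)²:
  41 · 137 = 5617: from (4² + 5²)(4² + 11²), take (4·4 − 5·11, 4·11 + 5·4) = (16 − 55, 44 + 20) = (-39, 64); dropping signs (only squares matter) gives (39, 64); check 39² + 64² = 1521 + 4096 = 5617 ✓.
Step 4: Order so x ≤ y and verify: 39² + 64² = 1521 + 4096 = 5617 = n. ✓

n = 5617 = 39² + 64² (one valid representation with x ≤ y).


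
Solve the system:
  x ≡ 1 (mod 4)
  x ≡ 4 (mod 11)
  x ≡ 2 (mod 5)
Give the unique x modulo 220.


Moduli 4, 11, 5 are pairwise coprime; by CRT there is a unique solution modulo M = 4 · 11 · 5 = 220.
Solve pairwise, accumulating the modulus:
  Start with x ≡ 1 (mod 4).
  Combine with x ≡ 4 (mod 11): since gcd(4, 11) = 1, we get a unique residue mod 44.
    Write x = 1 + 4·t and substitute into x ≡ 4 (mod 11): 4·t ≡ 4 − 1 = 3 (mod 11).
    The inverse of 4 mod 11 is 3 (since 4·3 = 12 = 1·11 + 1), so t ≡ 3·3 = 9 ≡ 9 (mod 11).
    Then x = 1 + 4·9 = 37, valid modulo lcm(4, 11) = 44: x ≡ 37 (mod 44).
  Combine with x ≡ 2 (mod 5): since gcd(44, 5) = 1, we get a unique residue mod 220.
    Write x = 37 + 44·t and substitute into x ≡ 2 (mod 5): 44·t ≡ 2 − 37 = -35 (mod 5).
    Reduce coefficients mod 5: 4·t ≡ 0 (mod 5).
    The inverse of 4 mod 5 is 4 (since 4·4 = 16 = 3·5 + 1), so t ≡ 4·0 = 0 ≡ 0 (mod 5).
    Then x = 37 + 44·0 = 37, valid modulo lcm(44, 5) = 220: x ≡ 37 (mod 220).
Verify: 37 mod 4 = 1 ✓, 37 mod 11 = 4 ✓, 37 mod 5 = 2 ✓.

x ≡ 37 (mod 220).


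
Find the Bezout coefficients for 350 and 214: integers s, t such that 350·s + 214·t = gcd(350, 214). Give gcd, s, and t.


Euclidean algorithm on (350, 214) — divide until remainder is 0:
  350 = 1 · 214 + 136
  214 = 1 · 136 + 78
  136 = 1 · 78 + 58
  78 = 1 · 58 + 20
  58 = 2 · 20 + 18
  20 = 1 · 18 + 2
  18 = 9 · 2 + 0
gcd(350, 214) = 2.
Track Bezout coefficients alongside the remainders: start with r₀ = 350 = a·1 + b·0 (s = 1, t = 0) and r₁ = 214 = a·0 + b·1 (s = 0, t = 1); each new remainder r_{k+1} = r_{k-1} − q_k·r_k inherits s_{k+1} = s_{k-1} − q_k·s_k, t_{k+1} = t_{k-1} − q_k·t_k, so r_k = a·s_k + b·t_k at every step:
  q = 1: r = 136, s = 1 − 1·0 = 1, t = 0 − 1·1 = -1  (check: 350·1 + 214·(-1) = 136)
  q = 1: r = 78, s = 0 − 1·1 = -1, t = 1 − 1·(-1) = 2  (check: 350·(-1) + 214·2 = 78)
  q = 1: r = 58, s = 1 − 1·(-1) = 2, t = -1 − 1·2 = -3  (check: 350·2 + 214·(-3) = 58)
  q = 1: r = 20, s = -1 − 1·2 = -3, t = 2 − 1·(-3) = 5  (check: 350·(-3) + 214·5 = 20)
  q = 2: r = 18, s = 2 − 2·(-3) = 8, t = -3 − 2·5 = -13  (check: 350·8 + 214·(-13) = 18)
  q = 1: r = 2, s = -3 − 1·8 = -11, t = 5 − 1·(-13) = 18  (check: 350·(-11) + 214·18 = 2)
The row with r = 2 (the gcd) gives the Bezout coefficients s = -11, t = 18.
Result: 350 · (-11) + 214 · (18) = 2.

gcd(350, 214) = 2; s = -11, t = 18 (check: 350·(-11) + 214·18 = 2).


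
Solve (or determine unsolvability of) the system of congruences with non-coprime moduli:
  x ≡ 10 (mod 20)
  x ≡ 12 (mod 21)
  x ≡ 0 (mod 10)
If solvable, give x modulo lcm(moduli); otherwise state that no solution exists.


Moduli 20, 21, 10 are not pairwise coprime, so CRT works modulo lcm(m_i) when all pairwise compatibility conditions hold.
Pairwise compatibility: gcd(m_i, m_j) must divide a_i - a_j for every pair.
Merge one congruence at a time:
  Start: x ≡ 10 (mod 20).
  Combine with x ≡ 12 (mod 21): gcd(20, 21) = 1; 12 - 10 = 2, which IS divisible by 1, so compatible.
    Write x = 10 + 20·t and substitute into x ≡ 12 (mod 21): 20·t ≡ 12 − 10 = 2 (mod 21).
    The inverse of 20 mod 21 is 20 (since 20·20 = 400 = 19·21 + 1), so t ≡ 20·2 = 40 ≡ 19 (mod 21).
    Then x = 10 + 20·19 = 390, valid modulo lcm(20, 21) = 420: x ≡ 390 (mod 420).
  Combine with x ≡ 0 (mod 10): gcd(420, 10) = 10; 0 - 390 = -390, which IS divisible by 10, so compatible.
    Write x = 390 + 420·t and substitute into x ≡ 0 (mod 10): 420·t ≡ 0 − 390 = -390 (mod 10).
    Divide the congruence (and modulus) by g = 10: 42·t ≡ -39 (mod 1).
    Modulo 1 every t works; take t = 0.
    Then x = 390 + 420·0 = 390, valid modulo lcm(420, 10) = 420: x ≡ 390 (mod 420).
Verify: 390 mod 20 = 10, 390 mod 21 = 12, 390 mod 10 = 0.

x ≡ 390 (mod 420).


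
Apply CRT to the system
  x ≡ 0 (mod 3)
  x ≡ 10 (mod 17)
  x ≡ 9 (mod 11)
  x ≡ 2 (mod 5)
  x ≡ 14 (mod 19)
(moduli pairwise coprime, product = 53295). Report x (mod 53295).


Product of moduli M = 3 · 17 · 11 · 5 · 19 = 53295.
Merge one congruence at a time:
  Start: x ≡ 0 (mod 3).
  Combine with x ≡ 10 (mod 17); new modulus lcm = 51.
    Write x = 0 + 3·t and substitute into x ≡ 10 (mod 17): 3·t ≡ 10 − 0 = 10 (mod 17).
    The inverse of 3 mod 17 is 6 (since 3·6 = 18 = 1·17 + 1), so t ≡ 6·10 = 60 ≡ 9 (mod 17).
    Then x = 0 + 3·9 = 27, valid modulo lcm(3, 17) = 51: x ≡ 27 (mod 51).
  Combine with x ≡ 9 (mod 11); new modulus lcm = 561.
    Write x = 27 + 51·t and substitute into x ≡ 9 (mod 11): 51·t ≡ 9 − 27 = -18 (mod 11).
    Reduce coefficients mod 11: 7·t ≡ 4 (mod 11).
    The inverse of 7 mod 11 is 8 (since 7·8 = 56 = 5·11 + 1), so t ≡ 8·4 = 32 ≡ 10 (mod 11).
    Then x = 27 + 51·10 = 537, valid modulo lcm(51, 11) = 561: x ≡ 537 (mod 561).
  Combine with x ≡ 2 (mod 5); new modulus lcm = 2805.
    Write x = 537 + 561·t and substitute into x ≡ 2 (mod 5): 561·t ≡ 2 − 537 = -535 (mod 5).
    Reduce coefficients mod 5: 1·t ≡ 0 (mod 5).
    So t ≡ 0 (mod 5).
    Then x = 537 + 561·0 = 537, valid modulo lcm(561, 5) = 2805: x ≡ 537 (mod 2805).
  Combine with x ≡ 14 (mod 19); new modulus lcm = 53295.
    Write x = 537 + 2805·t and substitute into x ≡ 14 (mod 19): 2805·t ≡ 14 − 537 = -523 (mod 19).
    Reduce coefficients mod 19: 12·t ≡ 9 (mod 19).
    The inverse of 12 mod 19 is 8 (since 12·8 = 96 = 5·19 + 1), so t ≡ 8·9 = 72 ≡ 15 (mod 19).
    Then x = 537 + 2805·15 = 42612, valid modulo lcm(2805, 19) = 53295: x ≡ 42612 (mod 53295).
Verify against each original: 42612 mod 3 = 0, 42612 mod 17 = 10, 42612 mod 11 = 9, 42612 mod 5 = 2, 42612 mod 19 = 14.

x ≡ 42612 (mod 53295).


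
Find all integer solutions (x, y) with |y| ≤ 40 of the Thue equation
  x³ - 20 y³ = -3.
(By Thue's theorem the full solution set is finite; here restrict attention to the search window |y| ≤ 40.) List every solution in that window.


The equation is x³ - 20y³ = -3. For fixed y, x³ = 20·y³ − 3, so a solution requires the RHS to be a perfect cube.
Strategy: iterate y from -40 to 40, compute RHS = 20·y³ − 3, and check whether it is a (positive or negative) perfect cube.
Check small values of y:
  y = 0: RHS = -3 is not a perfect cube.
  y = 1: RHS = 17 is not a perfect cube.
  y = -1: RHS = -23 is not a perfect cube.
  y = 2: RHS = 157 is not a perfect cube.
  y = -2: RHS = -163 is not a perfect cube.
  y = 3: RHS = 537 is not a perfect cube.
  y = -3: RHS = -543 is not a perfect cube.
Continuing the search up to |y| = 40 finds no solutions either.
No (x, y) in the scanned range satisfies the equation.

No integer solutions with |y| ≤ 40.


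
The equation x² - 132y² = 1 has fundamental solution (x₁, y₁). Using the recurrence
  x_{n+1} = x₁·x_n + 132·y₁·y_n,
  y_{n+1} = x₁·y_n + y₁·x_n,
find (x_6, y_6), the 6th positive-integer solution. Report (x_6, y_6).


Step 1: Find the fundamental solution (x₁, y₁) of x² - 132y² = 1.
  Expand √132 as a continued fraction. a₀ = ⌊√132⌋ = 11; iterate m_{k+1} = d_k·a_k − m_k, d_{k+1} = (132 − m_{k+1}²)/d_k, a_{k+1} = ⌊(a₀ + m_{k+1})/d_{k+1}⌋ (starting m₀ = 0, d₀ = 1), with convergents p_k = a_k·p_{k-1} + p_{k-2}, q_k = a_k·q_{k-1} + q_{k-2} (p₋₁ = 1, q₋₁ = 0):
  k = 0: a₀ = 11; p₀/q₀ = 11/1; p₀² − 132·q₀² = 121 − 132 = -11.
  k = 1: m = 11, d = 11, a = ⌊(11 + 11)/11⌋ = 2; p/q = (2·11 + 1)/(2·1 + 0) = 23/2; p² − 132·q² = 529 − 528 = 1.
  The first convergent with p² − 132·q² = 1 gives the fundamental solution (x₁, y₁) = (23, 2).
Step 2: Apply the recurrence (x_{n+1}, y_{n+1}) = (x₁x_n + 132y₁y_n, x₁y_n + y₁x_n) repeatedly.
  From (x_1, y_1) = (23, 2): x_2 = 23·23 + 132·2·2 = 1057; y_2 = 23·2 + 2·23 = 92.
  From (x_2, y_2) = (1057, 92): x_3 = 23·1057 + 132·2·92 = 48599; y_3 = 23·92 + 2·1057 = 4230.
  From (x_3, y_3) = (48599, 4230): x_4 = 23·48599 + 132·2·4230 = 2234497; y_4 = 23·4230 + 2·48599 = 194488.
  From (x_4, y_4) = (2234497, 194488): x_5 = 23·2234497 + 132·2·194488 = 102738263; y_5 = 23·194488 + 2·2234497 = 8942218.
  From (x_5, y_5) = (102738263, 8942218): x_6 = 23·102738263 + 132·2·8942218 = 4723725601; y_6 = 23·8942218 + 2·102738263 = 411147540.
Step 3: Verify x_6² - 132·y_6² = 22313583553542811201 - 22313583553542811200 = 1 (should be 1). ✓

(x_1, y_1) = (23, 2); (x_6, y_6) = (4723725601, 411147540).


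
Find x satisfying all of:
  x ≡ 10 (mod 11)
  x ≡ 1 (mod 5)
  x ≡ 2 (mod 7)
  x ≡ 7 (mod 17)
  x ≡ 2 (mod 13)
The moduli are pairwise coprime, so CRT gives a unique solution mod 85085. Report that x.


Product of moduli M = 11 · 5 · 7 · 17 · 13 = 85085.
Merge one congruence at a time:
  Start: x ≡ 10 (mod 11).
  Combine with x ≡ 1 (mod 5); new modulus lcm = 55.
    Write x = 10 + 11·t and substitute into x ≡ 1 (mod 5): 11·t ≡ 1 − 10 = -9 (mod 5).
    Reduce coefficients mod 5: 1·t ≡ 1 (mod 5).
    So t ≡ 1 (mod 5).
    Then x = 10 + 11·1 = 21, valid modulo lcm(11, 5) = 55: x ≡ 21 (mod 55).
  Combine with x ≡ 2 (mod 7); new modulus lcm = 385.
    Write x = 21 + 55·t and substitute into x ≡ 2 (mod 7): 55·t ≡ 2 − 21 = -19 (mod 7).
    Reduce coefficients mod 7: 6·t ≡ 2 (mod 7).
    The inverse of 6 mod 7 is 6 (since 6·6 = 36 = 5·7 + 1), so t ≡ 6·2 = 12 ≡ 5 (mod 7).
    Then x = 21 + 55·5 = 296, valid modulo lcm(55, 7) = 385: x ≡ 296 (mod 385).
  Combine with x ≡ 7 (mod 17); new modulus lcm = 6545.
    Write x = 296 + 385·t and substitute into x ≡ 7 (mod 17): 385·t ≡ 7 − 296 = -289 (mod 17).
    Reduce coefficients mod 17: 11·t ≡ 0 (mod 17).
    The inverse of 11 mod 17 is 14 (since 11·14 = 154 = 9·17 + 1), so t ≡ 14·0 = 0 ≡ 0 (mod 17).
    Then x = 296 + 385·0 = 296, valid modulo lcm(385, 17) = 6545: x ≡ 296 (mod 6545).
  Combine with x ≡ 2 (mod 13); new modulus lcm = 85085.
    Write x = 296 + 6545·t and substitute into x ≡ 2 (mod 13): 6545·t ≡ 2 − 296 = -294 (mod 13).
    Reduce coefficients mod 13: 6·t ≡ 5 (mod 13).
    The inverse of 6 mod 13 is 11 (since 6·11 = 66 = 5·13 + 1), so t ≡ 11·5 = 55 ≡ 3 (mod 13).
    Then x = 296 + 6545·3 = 19931, valid modulo lcm(6545, 13) = 85085: x ≡ 19931 (mod 85085).
Verify against each original: 19931 mod 11 = 10, 19931 mod 5 = 1, 19931 mod 7 = 2, 19931 mod 17 = 7, 19931 mod 13 = 2.

x ≡ 19931 (mod 85085).


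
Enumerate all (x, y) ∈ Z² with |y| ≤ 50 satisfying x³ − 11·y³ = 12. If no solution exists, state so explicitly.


The equation is x³ - 11y³ = 12. For fixed y, x³ = 11·y³ + 12, so a solution requires the RHS to be a perfect cube.
Strategy: iterate y from -50 to 50, compute RHS = 11·y³ + 12, and check whether it is a (positive or negative) perfect cube.
Check small values of y:
  y = 0: RHS = 12 is not a perfect cube.
  y = 1: RHS = 23 is not a perfect cube.
  y = -1: RHS = 1 = (1)³ ⇒ x = 1 works.
  y = 2: RHS = 100 is not a perfect cube.
  y = -2: RHS = -76 is not a perfect cube.
  y = 3: RHS = 309 is not a perfect cube.
  y = -3: RHS = -285 is not a perfect cube.
Continuing the search up to |y| = 50 finds no further solutions beyond those listed.
Collected solutions: (1, -1).

Solutions (with |y| ≤ 50): (1, -1).
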